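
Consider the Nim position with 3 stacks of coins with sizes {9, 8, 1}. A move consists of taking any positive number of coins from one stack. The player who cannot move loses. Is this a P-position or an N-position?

P-position

Nim-sum: 9 ⊕ 8 ⊕ 1 = 0.
The nim-sum is 0, so this is a P-position: the player to move is in a losing position under optimal play.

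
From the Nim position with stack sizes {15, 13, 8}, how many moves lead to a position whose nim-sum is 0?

Compute the nim-sum pairwise:
15 ^ 13 = 2
2 ^ 8 = 10
The overall nim-sum is X = 10. A stack of size p has a winning move iff p XOR X < p (reduce it to p XOR X).
  15: 15 XOR 10 = 5 < 15 — winning move (to 5).
  13: 13 XOR 10 = 7 < 13 — winning move (to 7).
  8: 8 XOR 10 = 2 < 8 — winning move (to 2).
That gives 3 winning moves.

3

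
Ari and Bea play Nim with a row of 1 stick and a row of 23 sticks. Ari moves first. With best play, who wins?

Ari wins

Write each in binary and XOR column by column:
  00001  (1)
  10111  (23)
  -----
  10110  (22)
The nim-sum is 22 ≠ 0, so this is an N-position: the player to move can win; Ari has a winning move.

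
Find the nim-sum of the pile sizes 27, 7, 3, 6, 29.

Compute the nim-sum pairwise:
27 XOR 7 = 28
28 XOR 3 = 31
31 XOR 6 = 25
25 XOR 29 = 4

4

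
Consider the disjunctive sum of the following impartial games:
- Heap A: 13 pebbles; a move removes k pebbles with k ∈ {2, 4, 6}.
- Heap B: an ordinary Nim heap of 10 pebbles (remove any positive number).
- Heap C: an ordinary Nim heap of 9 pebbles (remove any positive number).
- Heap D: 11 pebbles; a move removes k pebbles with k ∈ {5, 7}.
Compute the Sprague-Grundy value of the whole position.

3

Grundy values for heap A (subtraction set {2, 4, 6}):
k:     0  1  2  3  4  5  6  7  8  9 10 11 12 13
g(k):  0  0  1  1  2  2  3  3  0  0  1  1  2  2
So g(13) = 2.
Heap B is a plain Nim heap of size 10, so its Grundy value is 10.
Heap C is a plain Nim heap of size 9, so its Grundy value is 9.
Grundy values for heap D (subtraction set {5, 7}):
k:     0  1  2  3  4  5  6  7  8  9 10 11
g(k):  0  0  0  0  0  1  1  1  1  1  2  2
So g(11) = 2.
The value of a disjunctive sum is the nim-sum of the parts.
Combined value = 2 ⊕ 10 ⊕ 9 ⊕ 2 = 3.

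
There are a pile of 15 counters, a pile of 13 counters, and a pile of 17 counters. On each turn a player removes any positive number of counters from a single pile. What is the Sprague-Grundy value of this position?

Nim-sum: 15 XOR 13 XOR 17 = 19.

19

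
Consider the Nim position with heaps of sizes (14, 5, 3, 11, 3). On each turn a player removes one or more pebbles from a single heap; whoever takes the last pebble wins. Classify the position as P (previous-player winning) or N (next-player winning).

P-position

Nim-sum: 14 ⊕ 5 ⊕ 3 ⊕ 11 ⊕ 3 = 0.
The nim-sum is 0, so this is a P-position: the player to move is in a losing position under optimal play.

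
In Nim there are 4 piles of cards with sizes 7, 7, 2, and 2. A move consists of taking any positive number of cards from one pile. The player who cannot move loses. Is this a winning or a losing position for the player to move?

Losing position

Nim-sum: 7 ⊕ 7 ⊕ 2 ⊕ 2 = 0.
The nim-sum is 0, so this is a P-position: the player to move is in a losing position under optimal play.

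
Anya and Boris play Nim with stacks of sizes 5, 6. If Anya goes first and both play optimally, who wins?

Anya wins

Nim-sum: 5 XOR 6 = 3.
The nim-sum is 3 ≠ 0, so this is an N-position: the player to move can win; Anya has a winning move.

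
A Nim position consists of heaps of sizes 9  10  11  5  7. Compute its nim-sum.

Compute the nim-sum pairwise:
9 XOR 10 = 3
3 XOR 11 = 8
8 XOR 5 = 13
13 XOR 7 = 10

10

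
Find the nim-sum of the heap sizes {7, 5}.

Nim-sum: 7 ^ 5 = 2.

2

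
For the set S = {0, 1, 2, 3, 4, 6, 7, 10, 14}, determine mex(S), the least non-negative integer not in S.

The values 0, 1, 2, 3, 4 are all present; 5 is the first non-negative integer missing from the set.

5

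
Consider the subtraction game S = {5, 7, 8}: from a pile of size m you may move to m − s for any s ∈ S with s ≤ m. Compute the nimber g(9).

1

Compute g(0), g(1), … for moves {5, 7, 8}:
k:     0  1  2  3  4  5  6  7  8  9
g(k):  0  0  0  0  0  1  1  1  1  1
So g(9) = 1.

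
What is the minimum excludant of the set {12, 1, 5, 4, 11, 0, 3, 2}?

The values 0, 1, 2, 3, 4, 5 are all present; 6 is the first non-negative integer missing from the set.

6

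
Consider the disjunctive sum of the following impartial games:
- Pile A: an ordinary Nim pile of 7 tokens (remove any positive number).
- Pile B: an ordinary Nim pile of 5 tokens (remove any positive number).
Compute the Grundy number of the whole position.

Pile A is a plain Nim pile of size 7, so its Grundy value is 7.
Pile B is a plain Nim pile of size 5, so its Grundy value is 5.
By the Sprague-Grundy theorem, the Grundy value of a sum of independent games is the XOR of the component values.
Combined value = 7 ⊕ 5 = 2.

2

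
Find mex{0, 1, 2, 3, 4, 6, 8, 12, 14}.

5

The values 0, 1, 2, 3, 4 are all present; 5 is the first non-negative integer missing from the set.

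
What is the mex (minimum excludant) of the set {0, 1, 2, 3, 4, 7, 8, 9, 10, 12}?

5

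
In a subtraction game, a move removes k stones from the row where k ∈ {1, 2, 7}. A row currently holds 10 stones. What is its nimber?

1

Build the Grundy sequence with g(k) = mex{g(k−s) : s ∈ {1, 2, 7}, s ≤ k}:
g(0) = mex{} = 0
g(1) = mex{0} = 1
g(2) = mex{0,1} = 2
g(3) = mex{1,2} = 0
g(4) = mex{0,2} = 1
g(5) = mex{0,1} = 2
g(6) = mex{1,2} = 0
g(7) = mex{0,2} = 1
g(8) = mex{0,1} = 2
g(9) = mex{1,2} = 0
g(10) = mex{0,2} = 1
So g(10) = 1.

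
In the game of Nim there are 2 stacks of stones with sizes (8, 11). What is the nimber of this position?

Nim-sum: 8 ^ 11 = 3.

3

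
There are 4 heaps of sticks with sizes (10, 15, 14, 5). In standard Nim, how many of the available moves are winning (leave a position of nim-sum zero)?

In binary:
  1010  (10)
  1111  (15)
  1110  (14)
  0101  (5)
  ----
  1110  (14)
The overall nim-sum is X = 14. A heap of size p has a winning move iff p XOR X < p (reduce it to p XOR X).
  10: 10 XOR 14 = 4 < 10 — winning move (to 4).
  15: 15 XOR 14 = 1 < 15 — winning move (to 1).
  14: 14 XOR 14 = 0 < 14 — winning move (to 0).
  5: 5 XOR 14 = 11 ≥ 5 — no move.
That gives 3 winning moves.

3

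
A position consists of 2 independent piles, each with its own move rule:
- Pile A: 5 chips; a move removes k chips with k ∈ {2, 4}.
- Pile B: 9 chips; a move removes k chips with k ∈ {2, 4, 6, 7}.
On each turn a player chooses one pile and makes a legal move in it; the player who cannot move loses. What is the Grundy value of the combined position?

2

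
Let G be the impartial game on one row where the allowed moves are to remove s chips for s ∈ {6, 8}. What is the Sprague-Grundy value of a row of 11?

1

Build the Grundy sequence with g(k) = mex{g(k−s) : s ∈ {6, 8}, s ≤ k}:
k:     0  1  2  3  4  5  6  7  8  9 10 11
g(k):  0  0  0  0  0  0  1  1  1  1  1  1
So g(11) = 1.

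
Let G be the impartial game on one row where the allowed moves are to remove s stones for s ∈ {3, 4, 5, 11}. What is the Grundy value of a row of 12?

1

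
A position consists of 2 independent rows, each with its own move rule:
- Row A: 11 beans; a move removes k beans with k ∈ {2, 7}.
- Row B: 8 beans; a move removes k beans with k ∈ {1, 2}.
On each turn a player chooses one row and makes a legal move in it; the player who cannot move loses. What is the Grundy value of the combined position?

Build the Grundy sequence for row A with g(k) = mex{g(k−s) : s ∈ {2, 7}, s ≤ k}:
k:     0  1  2  3  4  5  6  7  8  9 10 11
g(k):  0  0  1  1  0  0  1  1  2  0  0  1
So g(11) = 1.
Build the Grundy sequence for row B with g(k) = mex{g(k−s) : s ∈ {1, 2}, s ≤ k}:
k:     0  1  2  3  4  5  6  7  8
g(k):  0  1  2  0  1  2  0  1  2
So g(8) = 2.
The value of a disjunctive sum is the nim-sum of the parts.
Combined value = 1 ⊕ 2 = 3.

3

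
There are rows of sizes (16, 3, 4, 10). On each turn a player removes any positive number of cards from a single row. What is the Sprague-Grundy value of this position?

29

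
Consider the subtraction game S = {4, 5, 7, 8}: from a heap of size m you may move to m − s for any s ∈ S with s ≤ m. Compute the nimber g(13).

0

Compute g(0), g(1), … for moves {4, 5, 7, 8}:
k:     0  1  2  3  4  5  6  7  8  9 10 11 12 13
g(k):  0  0  0  0  1  1  1  1  2  2  2  2  0  0
So g(13) = 0.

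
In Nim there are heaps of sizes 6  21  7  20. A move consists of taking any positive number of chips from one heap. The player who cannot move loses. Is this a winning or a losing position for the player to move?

Compute the nim-sum pairwise:
6 ⊕ 21 = 19
19 ⊕ 7 = 20
20 ⊕ 20 = 0
The nim-sum is 0, so this is a P-position: the player to move is in a losing position under optimal play.

Losing position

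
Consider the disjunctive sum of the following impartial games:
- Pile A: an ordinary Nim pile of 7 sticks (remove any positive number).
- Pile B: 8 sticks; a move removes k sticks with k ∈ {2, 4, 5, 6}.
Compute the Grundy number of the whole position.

7

Pile A is a plain Nim pile of size 7, so its Grundy value is 7.
Grundy values for pile B (subtraction set {2, 4, 5, 6}):
g(0) = mex{} = 0
g(1) = mex{} = 0
g(2) = mex{0} = 1
g(3) = mex{0} = 1
g(4) = mex{0,1} = 2
g(5) = mex{0,1} = 2
g(6) = mex{0,1,2} = 3
g(7) = mex{0,1,2} = 3
g(8) = mex{1,2,3} = 0
So g(8) = 0.
By the Sprague-Grundy theorem, the Grundy value of a sum of independent games is the XOR of the component values.
Combined value = 7 XOR 0 = 7.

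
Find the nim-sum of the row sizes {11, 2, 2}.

In binary:
  1011  (11)
  0010  (2)
  0010  (2)
  ----
  1011  (11)

11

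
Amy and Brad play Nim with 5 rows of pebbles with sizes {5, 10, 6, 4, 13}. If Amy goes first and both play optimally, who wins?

In binary:
  0101  (5)
  1010  (10)
  0110  (6)
  0100  (4)
  1101  (13)
  ----
  0000  (0)
The nim-sum is 0, so this is a P-position: the player to move is in a losing position under optimal play; Amy is about to move from it and so loses — Brad wins.

Brad wins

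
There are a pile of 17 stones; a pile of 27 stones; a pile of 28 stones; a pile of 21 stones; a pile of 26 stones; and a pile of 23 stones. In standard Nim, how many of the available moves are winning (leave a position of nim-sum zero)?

3

Bitwise XOR of the heap sizes:
  10001  (17)
  11011  (27)
  11100  (28)
  10101  (21)
  11010  (26)
  10111  (23)
  -----
  01110  (14)
The overall nim-sum is X = 14. A pile of size p has a winning move iff p XOR X < p (reduce it to p XOR X).
  17: 17 XOR 14 = 31 ≥ 17 — no move.
  27: 27 XOR 14 = 21 < 27 — winning move (to 21).
  28: 28 XOR 14 = 18 < 28 — winning move (to 18).
  21: 21 XOR 14 = 27 ≥ 21 — no move.
  26: 26 XOR 14 = 20 < 26 — winning move (to 20).
  23: 23 XOR 14 = 25 ≥ 23 — no move.
That gives 3 winning moves.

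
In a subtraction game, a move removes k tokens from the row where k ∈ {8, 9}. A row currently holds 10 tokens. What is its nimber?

1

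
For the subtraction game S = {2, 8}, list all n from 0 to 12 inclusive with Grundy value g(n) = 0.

0, 1, 4, 5, 10, 11

Grundy values for subtraction set {2, 8}:
k:     0  1  2  3  4  5  6  7  8  9 10 11 12
g(k):  0  0  1  1  0  0  1  1  2  2  0  0  1
The P-positions (g = 0) in 0..12 are 0, 1, 4, 5, 10, 11.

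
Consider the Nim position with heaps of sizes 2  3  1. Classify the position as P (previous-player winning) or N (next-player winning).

Bitwise XOR of the heap sizes:
  10  (2)
  11  (3)
  01  (1)
  --
  00  (0)
The nim-sum is 0, so this is a P-position: the player to move is in a losing position under optimal play.

P-position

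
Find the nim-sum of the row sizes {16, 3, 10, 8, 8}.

25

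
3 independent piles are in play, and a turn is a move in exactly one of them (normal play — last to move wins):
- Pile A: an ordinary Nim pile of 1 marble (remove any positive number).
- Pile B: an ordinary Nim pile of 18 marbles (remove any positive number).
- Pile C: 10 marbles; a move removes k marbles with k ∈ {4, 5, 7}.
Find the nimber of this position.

17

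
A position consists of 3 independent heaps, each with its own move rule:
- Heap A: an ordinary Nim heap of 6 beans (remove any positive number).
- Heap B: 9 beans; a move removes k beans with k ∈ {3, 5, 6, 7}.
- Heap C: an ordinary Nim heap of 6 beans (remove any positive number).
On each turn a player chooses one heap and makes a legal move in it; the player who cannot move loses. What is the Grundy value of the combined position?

Heap A is a plain Nim heap of size 6, so its Grundy value is 6.
Grundy values for heap B (subtraction set {3, 5, 6, 7}):
k:     0  1  2  3  4  5  6  7  8  9
g(k):  0  0  0  1  1  1  2  2  2  3
So g(9) = 3.
Heap C is a plain Nim heap of size 6, so its Grundy value is 6.
The value of a disjunctive sum is the nim-sum of the parts.
Combined value = 6 ⊕ 3 ⊕ 6 = 3.

3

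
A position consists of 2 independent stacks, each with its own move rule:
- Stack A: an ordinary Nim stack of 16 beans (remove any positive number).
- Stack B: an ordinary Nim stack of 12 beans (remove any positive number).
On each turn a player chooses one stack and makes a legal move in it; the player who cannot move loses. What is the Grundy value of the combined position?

Stack A is a plain Nim stack of size 16, so its Grundy value is 16.
Stack B is a plain Nim stack of size 12, so its Grundy value is 12.
By the Sprague-Grundy theorem, the Grundy value of a sum of independent games is the XOR of the component values.
Combined value = 16 XOR 12 = 28.

28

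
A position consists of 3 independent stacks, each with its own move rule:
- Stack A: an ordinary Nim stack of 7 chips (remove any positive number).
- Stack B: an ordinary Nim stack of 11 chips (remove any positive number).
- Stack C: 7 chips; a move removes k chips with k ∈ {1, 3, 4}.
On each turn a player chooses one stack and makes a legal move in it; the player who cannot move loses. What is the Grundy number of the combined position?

12

Stack A is a plain Nim stack of size 7, so its Grundy value is 7.
Stack B is a plain Nim stack of size 11, so its Grundy value is 11.
Grundy values for stack C (subtraction set {1, 3, 4}):
g(0) = mex{} = 0
g(1) = mex{0} = 1
g(2) = mex{1} = 0
g(3) = mex{0} = 1
g(4) = mex{0,1} = 2
g(5) = mex{0,1,2} = 3
g(6) = mex{0,1,3} = 2
g(7) = mex{1,2} = 0
So g(7) = 0.
The value of a disjunctive sum is the nim-sum of the parts.
Combined value = 7 XOR 11 XOR 0 = 12.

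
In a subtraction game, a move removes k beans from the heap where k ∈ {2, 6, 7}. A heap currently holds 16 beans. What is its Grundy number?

1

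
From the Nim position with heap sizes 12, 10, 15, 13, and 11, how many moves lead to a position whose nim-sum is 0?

5

Nim-sum: 12 ^ 10 ^ 15 ^ 13 ^ 11 = 15.
The overall nim-sum is X = 15. A heap of size p has a winning move iff p XOR X < p (reduce it to p XOR X).
  12: 12 XOR 15 = 3 < 12 — winning move (to 3).
  10: 10 XOR 15 = 5 < 10 — winning move (to 5).
  15: 15 XOR 15 = 0 < 15 — winning move (to 0).
  13: 13 XOR 15 = 2 < 13 — winning move (to 2).
  11: 11 XOR 15 = 4 < 11 — winning move (to 4).
That gives 5 winning moves.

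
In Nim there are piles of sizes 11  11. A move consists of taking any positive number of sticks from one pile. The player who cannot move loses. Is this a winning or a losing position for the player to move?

Write each in binary and XOR column by column:
  1011  (11)
  1011  (11)
  ----
  0000  (0)
The nim-sum is 0, so this is a P-position: the player to move is in a losing position under optimal play.

Losing position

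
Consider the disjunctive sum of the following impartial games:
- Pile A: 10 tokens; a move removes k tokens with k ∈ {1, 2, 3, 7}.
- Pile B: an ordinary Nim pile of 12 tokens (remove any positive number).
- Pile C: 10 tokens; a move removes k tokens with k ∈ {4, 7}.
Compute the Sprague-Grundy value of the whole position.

Build the Grundy sequence for pile A with g(k) = mex{g(k−s) : s ∈ {1, 2, 3, 7}, s ≤ k}:
g(0) = mex{} = 0
g(1) = mex{0} = 1
g(2) = mex{0,1} = 2
g(3) = mex{0,1,2} = 3
g(4) = mex{1,2,3} = 0
g(5) = mex{0,2,3} = 1
g(6) = mex{0,1,3} = 2
g(7) = mex{0,1,2} = 3
g(8) = mex{1,2,3} = 0
g(9) = mex{0,2,3} = 1
g(10) = mex{0,1,3} = 2
So g(10) = 2.
Pile B is a plain Nim pile of size 12, so its Grundy value is 12.
Grundy values for pile C (subtraction set {4, 7}):
k:     0  1  2  3  4  5  6  7  8  9 10
g(k):  0  0  0  0  1  1  1  1  2  2  2
So g(10) = 2.
By the Sprague-Grundy theorem, the Grundy value of a sum of independent games is the XOR of the component values.
Combined value = 2 XOR 12 XOR 2 = 12.

12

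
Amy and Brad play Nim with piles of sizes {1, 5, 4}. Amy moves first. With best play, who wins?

Compute the nim-sum pairwise:
1 XOR 5 = 4
4 XOR 4 = 0
The nim-sum is 0, so this is a P-position: the player to move is in a losing position under optimal play; Amy is about to move from it and so loses — Brad wins.

Brad wins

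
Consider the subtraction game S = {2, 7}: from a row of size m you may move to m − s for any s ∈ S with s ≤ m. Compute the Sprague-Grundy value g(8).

Grundy values for subtraction set {2, 7}:
g(0) = mex{} = 0
g(1) = mex{} = 0
g(2) = mex{0} = 1
g(3) = mex{0} = 1
g(4) = mex{1} = 0
g(5) = mex{1} = 0
g(6) = mex{0} = 1
g(7) = mex{0} = 1
g(8) = mex{0,1} = 2
So g(8) = 2.

2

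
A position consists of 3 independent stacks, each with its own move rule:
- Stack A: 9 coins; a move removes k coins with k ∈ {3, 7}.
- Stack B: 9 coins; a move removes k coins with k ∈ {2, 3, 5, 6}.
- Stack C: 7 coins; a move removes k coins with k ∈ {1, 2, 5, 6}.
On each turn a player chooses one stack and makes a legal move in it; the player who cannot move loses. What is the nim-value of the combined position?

1

Grundy values for stack A (subtraction set {3, 7}):
g(0) = mex{} = 0
g(1) = mex{} = 0
g(2) = mex{} = 0
g(3) = mex{0} = 1
g(4) = mex{0} = 1
g(5) = mex{0} = 1
g(6) = mex{1} = 0
g(7) = mex{0,1} = 2
g(8) = mex{0,1} = 2
g(9) = mex{0} = 1
So g(9) = 1.
Build the Grundy sequence for stack B with g(k) = mex{g(k−s) : s ∈ {2, 3, 5, 6}, s ≤ k}:
k:     0  1  2  3  4  5  6  7  8  9
g(k):  0  0  1  1  2  2  3  3  0  0
So g(9) = 0.
For stack C, compute g(0), g(1), … with moves {1, 2, 5, 6}:
k:     0  1  2  3  4  5  6  7
g(k):  0  1  2  0  1  2  3  0
So g(7) = 0.
The value of a disjunctive sum is the nim-sum of the parts.
Combined value = 1 ⊕ 0 ⊕ 0 = 1.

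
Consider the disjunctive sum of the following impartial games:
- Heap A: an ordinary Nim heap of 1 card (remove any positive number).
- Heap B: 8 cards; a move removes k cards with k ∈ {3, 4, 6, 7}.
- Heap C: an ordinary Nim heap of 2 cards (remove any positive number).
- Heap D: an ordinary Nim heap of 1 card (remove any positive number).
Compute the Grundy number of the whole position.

0

Heap A is a plain Nim heap of size 1, so its Grundy value is 1.
Build the Grundy sequence for heap B with g(k) = mex{g(k−s) : s ∈ {3, 4, 6, 7}, s ≤ k}:
k:     0  1  2  3  4  5  6  7  8
g(k):  0  0  0  1  1  1  2  2  2
So g(8) = 2.
Heap C is a plain Nim heap of size 2, so its Grundy value is 2.
Heap D is a plain Nim heap of size 1, so its Grundy value is 1.
The value of a disjunctive sum is the nim-sum of the parts.
Combined value = 1 ⊕ 2 ⊕ 2 ⊕ 1 = 0.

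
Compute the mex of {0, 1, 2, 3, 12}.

The values 0, 1, 2, 3 are all present; 4 is the first non-negative integer missing from the set.

4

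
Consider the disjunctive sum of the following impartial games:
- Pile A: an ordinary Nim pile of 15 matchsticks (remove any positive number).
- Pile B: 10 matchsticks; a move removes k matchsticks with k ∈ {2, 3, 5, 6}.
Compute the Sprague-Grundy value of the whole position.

Pile A is a plain Nim pile of size 15, so its Grundy value is 15.
For pile B, compute g(0), g(1), … with moves {2, 3, 5, 6}:
g(0) = mex{} = 0
g(1) = mex{} = 0
g(2) = mex{0} = 1
g(3) = mex{0} = 1
g(4) = mex{0,1} = 2
g(5) = mex{0,1} = 2
g(6) = mex{0,1,2} = 3
g(7) = mex{0,1,2} = 3
g(8) = mex{1,2,3} = 0
g(9) = mex{1,2,3} = 0
g(10) = mex{0,2,3} = 1
So g(10) = 1.
By the Sprague-Grundy theorem, the Grundy value of a sum of independent games is the XOR of the component values.
Combined value = 15 XOR 1 = 14.

14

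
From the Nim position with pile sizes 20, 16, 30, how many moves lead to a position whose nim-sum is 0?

3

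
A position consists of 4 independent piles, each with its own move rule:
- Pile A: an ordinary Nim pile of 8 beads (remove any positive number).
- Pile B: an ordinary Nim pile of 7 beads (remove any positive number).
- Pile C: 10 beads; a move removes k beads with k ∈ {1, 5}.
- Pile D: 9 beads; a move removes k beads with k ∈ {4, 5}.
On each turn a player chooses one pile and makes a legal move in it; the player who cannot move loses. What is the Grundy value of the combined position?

Pile A is a plain Nim pile of size 8, so its Grundy value is 8.
Pile B is a plain Nim pile of size 7, so its Grundy value is 7.
For pile C, compute g(0), g(1), … with moves {1, 5}:
g(0) = mex{} = 0
g(1) = mex{0} = 1
g(2) = mex{1} = 0
g(3) = mex{0} = 1
g(4) = mex{1} = 0
g(5) = mex{0} = 1
g(6) = mex{1} = 0
g(7) = mex{0} = 1
g(8) = mex{1} = 0
g(9) = mex{0} = 1
g(10) = mex{1} = 0
So g(10) = 0.
For pile D, compute g(0), g(1), … with moves {4, 5}:
g(0) = mex{} = 0
g(1) = mex{} = 0
g(2) = mex{} = 0
g(3) = mex{} = 0
g(4) = mex{0} = 1
g(5) = mex{0} = 1
g(6) = mex{0} = 1
g(7) = mex{0} = 1
g(8) = mex{0,1} = 2
g(9) = mex{1} = 0
So g(9) = 0.
By the Sprague-Grundy theorem, the Grundy value of a sum of independent games is the XOR of the component values.
Combined value = 8 XOR 7 XOR 0 XOR 0 = 15.

15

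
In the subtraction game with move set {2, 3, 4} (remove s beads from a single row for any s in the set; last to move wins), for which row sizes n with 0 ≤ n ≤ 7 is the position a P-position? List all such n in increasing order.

0, 1, 6, 7

Grundy values for subtraction set {2, 3, 4}:
k:     0  1  2  3  4  5  6  7
g(k):  0  0  1  1  2  2  0  0
The P-positions (g = 0) in 0..7 are 0, 1, 6, 7.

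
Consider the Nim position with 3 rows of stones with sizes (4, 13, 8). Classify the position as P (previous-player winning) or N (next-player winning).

Bitwise XOR of the heap sizes:
  0100  (4)
  1101  (13)
  1000  (8)
  ----
  0001  (1)
The nim-sum is 1 ≠ 0, so this is an N-position: the player to move can win.

N-position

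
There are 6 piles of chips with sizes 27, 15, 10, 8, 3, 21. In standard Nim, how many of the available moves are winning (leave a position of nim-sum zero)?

Compute the nim-sum pairwise:
27 ⊕ 15 = 20
20 ⊕ 10 = 30
30 ⊕ 8 = 22
22 ⊕ 3 = 21
21 ⊕ 21 = 0
The nim-sum is already 0, so every move leaves a nonzero nim-sum — there are no winning moves.

0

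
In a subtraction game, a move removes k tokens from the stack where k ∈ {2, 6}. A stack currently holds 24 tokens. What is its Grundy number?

Build the Grundy sequence with g(k) = mex{g(k−s) : s ∈ {2, 6}, s ≤ k}:
k:     0  1  2  3  4  5  6  7  8  9 10 11 12 13 14 15 16 17 18 19 20 21 22 23 24
g(k):  0  0  1  1  0  0  1  1  0  0  1  1  0  0  1  1  0  0  1  1  0  0  1  1  0
So g(24) = 0.

0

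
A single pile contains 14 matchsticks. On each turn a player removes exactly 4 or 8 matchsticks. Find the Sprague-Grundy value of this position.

Compute g(0), g(1), … for moves {4, 8}:
k:     0  1  2  3  4  5  6  7  8  9 10 11 12 13 14
g(k):  0  0  0  0  1  1  1  1  2  2  2  2  0  0  0
So g(14) = 0.

0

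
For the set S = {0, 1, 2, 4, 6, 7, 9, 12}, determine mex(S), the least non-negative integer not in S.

The values 0, 1, 2 are all present; 3 is the first non-negative integer missing from the set.

3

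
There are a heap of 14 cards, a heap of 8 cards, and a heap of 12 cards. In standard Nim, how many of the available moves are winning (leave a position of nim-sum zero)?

3

Write each in binary and XOR column by column:
  1110  (14)
  1000  (8)
  1100  (12)
  ----
  1010  (10)
The overall nim-sum is X = 10. A heap of size p has a winning move iff p XOR X < p (reduce it to p XOR X).
  14: 14 XOR 10 = 4 < 14 — winning move (to 4).
  8: 8 XOR 10 = 2 < 8 — winning move (to 2).
  12: 12 XOR 10 = 6 < 12 — winning move (to 6).
That gives 3 winning moves.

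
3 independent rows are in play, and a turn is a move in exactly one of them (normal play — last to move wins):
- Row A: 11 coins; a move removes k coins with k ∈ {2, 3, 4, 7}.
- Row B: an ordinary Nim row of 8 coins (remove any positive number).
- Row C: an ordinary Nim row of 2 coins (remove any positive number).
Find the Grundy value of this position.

10

Grundy values for row A (subtraction set {2, 3, 4, 7}):
g(0) = mex{} = 0
g(1) = mex{} = 0
g(2) = mex{0} = 1
g(3) = mex{0} = 1
g(4) = mex{0,1} = 2
g(5) = mex{0,1} = 2
g(6) = mex{1,2} = 0
g(7) = mex{0,1,2} = 3
g(8) = mex{0,2} = 1
g(9) = mex{0,1,2,3} = 4
g(10) = mex{0,1,3} = 2
g(11) = mex{1,2,3,4} = 0
So g(11) = 0.
Row B is a plain Nim row of size 8, so its Grundy value is 8.
Row C is a plain Nim row of size 2, so its Grundy value is 2.
By the Sprague-Grundy theorem, the Grundy value of a sum of independent games is the XOR of the component values.
Combined value = 0 XOR 8 XOR 2 = 10.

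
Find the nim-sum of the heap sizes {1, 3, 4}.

6

Compute the nim-sum pairwise:
1 ^ 3 = 2
2 ^ 4 = 6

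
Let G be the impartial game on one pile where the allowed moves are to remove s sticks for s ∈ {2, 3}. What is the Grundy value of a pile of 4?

2

Compute g(0), g(1), … for moves {2, 3}:
k:     0  1  2  3  4
g(k):  0  0  1  1  2
So g(4) = 2.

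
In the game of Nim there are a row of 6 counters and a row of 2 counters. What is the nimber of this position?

Nim-sum: 6 XOR 2 = 4.

4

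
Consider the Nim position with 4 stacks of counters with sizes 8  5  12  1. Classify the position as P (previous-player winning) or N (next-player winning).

Compute the nim-sum pairwise:
8 ^ 5 = 13
13 ^ 12 = 1
1 ^ 1 = 0
The nim-sum is 0, so this is a P-position: the player to move is in a losing position under optimal play.

P-position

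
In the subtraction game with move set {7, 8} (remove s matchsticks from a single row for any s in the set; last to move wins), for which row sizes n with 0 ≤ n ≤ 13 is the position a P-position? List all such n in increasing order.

Compute g(0), g(1), … for moves {7, 8}:
g(0) = mex{} = 0
g(1) = mex{} = 0
g(2) = mex{} = 0
g(3) = mex{} = 0
g(4) = mex{} = 0
g(5) = mex{} = 0
g(6) = mex{} = 0
g(7) = mex{0} = 1
g(8) = mex{0} = 1
g(9) = mex{0} = 1
g(10) = mex{0} = 1
g(11) = mex{0} = 1
g(12) = mex{0} = 1
g(13) = mex{0} = 1
The P-positions (g = 0) in 0..13 are 0, 1, 2, 3, 4, 5, 6.

0, 1, 2, 3, 4, 5, 6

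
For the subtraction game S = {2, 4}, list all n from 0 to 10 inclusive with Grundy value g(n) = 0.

Compute g(0), g(1), … for moves {2, 4}:
g(0) = mex{} = 0
g(1) = mex{} = 0
g(2) = mex{0} = 1
g(3) = mex{0} = 1
g(4) = mex{0,1} = 2
g(5) = mex{0,1} = 2
g(6) = mex{1,2} = 0
g(7) = mex{1,2} = 0
g(8) = mex{0,2} = 1
g(9) = mex{0,2} = 1
g(10) = mex{0,1} = 2
The P-positions (g = 0) in 0..10 are 0, 1, 6, 7.

0, 1, 6, 7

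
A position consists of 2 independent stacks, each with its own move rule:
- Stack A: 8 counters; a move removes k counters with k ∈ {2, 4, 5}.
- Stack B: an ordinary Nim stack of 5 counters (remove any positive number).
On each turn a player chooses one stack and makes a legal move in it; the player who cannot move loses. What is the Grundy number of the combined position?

For stack A, compute g(0), g(1), … with moves {2, 4, 5}:
g(0) = mex{} = 0
g(1) = mex{} = 0
g(2) = mex{0} = 1
g(3) = mex{0} = 1
g(4) = mex{0,1} = 2
g(5) = mex{0,1} = 2
g(6) = mex{0,1,2} = 3
g(7) = mex{1,2} = 0
g(8) = mex{1,2,3} = 0
So g(8) = 0.
Stack B is a plain Nim stack of size 5, so its Grundy value is 5.
By the Sprague-Grundy theorem, the Grundy value of a sum of independent games is the XOR of the component values.
Combined value = 0 XOR 5 = 5.

5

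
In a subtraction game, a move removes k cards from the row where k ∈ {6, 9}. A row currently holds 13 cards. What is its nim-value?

2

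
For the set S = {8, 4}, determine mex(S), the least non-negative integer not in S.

0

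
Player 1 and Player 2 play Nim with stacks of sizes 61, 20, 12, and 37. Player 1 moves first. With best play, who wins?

Player 2 wins

Compute the nim-sum pairwise:
61 ⊕ 20 = 41
41 ⊕ 12 = 37
37 ⊕ 37 = 0
The nim-sum is 0, so this is a P-position: the player to move is in a losing position under optimal play; Player 1 is about to move from it and so loses — Player 2 wins.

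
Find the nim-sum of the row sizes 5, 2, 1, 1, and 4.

3

Compute the nim-sum pairwise:
5 XOR 2 = 7
7 XOR 1 = 6
6 XOR 1 = 7
7 XOR 4 = 3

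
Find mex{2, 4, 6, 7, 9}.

0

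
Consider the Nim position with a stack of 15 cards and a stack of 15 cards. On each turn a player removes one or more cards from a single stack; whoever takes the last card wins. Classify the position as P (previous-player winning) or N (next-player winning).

P-position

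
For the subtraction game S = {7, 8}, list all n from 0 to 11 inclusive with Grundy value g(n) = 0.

Compute g(0), g(1), … for moves {7, 8}:
g(0) = mex{} = 0
g(1) = mex{} = 0
g(2) = mex{} = 0
g(3) = mex{} = 0
g(4) = mex{} = 0
g(5) = mex{} = 0
g(6) = mex{} = 0
g(7) = mex{0} = 1
g(8) = mex{0} = 1
g(9) = mex{0} = 1
g(10) = mex{0} = 1
g(11) = mex{0} = 1
The P-positions (g = 0) in 0..11 are 0, 1, 2, 3, 4, 5, 6.

0, 1, 2, 3, 4, 5, 6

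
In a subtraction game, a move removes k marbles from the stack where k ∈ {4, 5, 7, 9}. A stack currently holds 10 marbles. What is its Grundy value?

Grundy values for subtraction set {4, 5, 7, 9}:
g(0) = mex{} = 0
g(1) = mex{} = 0
g(2) = mex{} = 0
g(3) = mex{} = 0
g(4) = mex{0} = 1
g(5) = mex{0} = 1
g(6) = mex{0} = 1
g(7) = mex{0} = 1
g(8) = mex{0,1} = 2
g(9) = mex{0,1} = 2
g(10) = mex{0,1} = 2
So g(10) = 2.

2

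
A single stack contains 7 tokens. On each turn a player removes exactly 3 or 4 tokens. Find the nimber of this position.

0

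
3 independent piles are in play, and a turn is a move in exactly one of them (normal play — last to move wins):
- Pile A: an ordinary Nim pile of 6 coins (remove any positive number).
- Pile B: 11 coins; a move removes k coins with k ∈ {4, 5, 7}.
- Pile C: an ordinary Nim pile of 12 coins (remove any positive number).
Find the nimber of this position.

Pile A is a plain Nim pile of size 6, so its Grundy value is 6.
Grundy values for pile B (subtraction set {4, 5, 7}):
g(0) = mex{} = 0
g(1) = mex{} = 0
g(2) = mex{} = 0
g(3) = mex{} = 0
g(4) = mex{0} = 1
g(5) = mex{0} = 1
g(6) = mex{0} = 1
g(7) = mex{0} = 1
g(8) = mex{0,1} = 2
g(9) = mex{0,1} = 2
g(10) = mex{0,1} = 2
g(11) = mex{1} = 0
So g(11) = 0.
Pile C is a plain Nim pile of size 12, so its Grundy value is 12.
By the Sprague-Grundy theorem, the Grundy value of a sum of independent games is the XOR of the component values.
Combined value = 6 XOR 0 XOR 12 = 10.

10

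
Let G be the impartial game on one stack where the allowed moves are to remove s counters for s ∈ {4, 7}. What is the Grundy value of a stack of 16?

Build the Grundy sequence with g(k) = mex{g(k−s) : s ∈ {4, 7}, s ≤ k}:
k:     0  1  2  3  4  5  6  7  8  9 10 11 12 13 14 15 16
g(k):  0  0  0  0  1  1  1  1  2  2  2  0  0  0  0  1  1
So g(16) = 1.

1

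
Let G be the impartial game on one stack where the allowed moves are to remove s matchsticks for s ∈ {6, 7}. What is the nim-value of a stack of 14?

0

Grundy values for subtraction set {6, 7}:
k:     0  1  2  3  4  5  6  7  8  9 10 11 12 13 14
g(k):  0  0  0  0  0  0  1  1  1  1  1  1  2  0  0
So g(14) = 0.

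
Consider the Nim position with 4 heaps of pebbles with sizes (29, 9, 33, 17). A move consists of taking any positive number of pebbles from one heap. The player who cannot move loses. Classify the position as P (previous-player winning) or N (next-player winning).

Compute the nim-sum pairwise:
29 ^ 9 = 20
20 ^ 33 = 53
53 ^ 17 = 36
The nim-sum is 36 ≠ 0, so this is an N-position: the player to move can win.

N-position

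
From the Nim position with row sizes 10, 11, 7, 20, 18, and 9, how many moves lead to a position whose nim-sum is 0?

Nim-sum: 10 XOR 11 XOR 7 XOR 20 XOR 18 XOR 9 = 9.
The overall nim-sum is X = 9. A row of size p has a winning move iff p XOR X < p (reduce it to p XOR X).
  10: 10 XOR 9 = 3 < 10 — winning move (to 3).
  11: 11 XOR 9 = 2 < 11 — winning move (to 2).
  7: 7 XOR 9 = 14 ≥ 7 — no move.
  20: 20 XOR 9 = 29 ≥ 20 — no move.
  18: 18 XOR 9 = 27 ≥ 18 — no move.
  9: 9 XOR 9 = 0 < 9 — winning move (to 0).
That gives 3 winning moves.

3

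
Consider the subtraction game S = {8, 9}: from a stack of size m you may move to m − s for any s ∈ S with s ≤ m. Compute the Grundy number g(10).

Compute g(0), g(1), … for moves {8, 9}:
k:     0  1  2  3  4  5  6  7  8  9 10
g(k):  0  0  0  0  0  0  0  0  1  1  1
So g(10) = 1.

1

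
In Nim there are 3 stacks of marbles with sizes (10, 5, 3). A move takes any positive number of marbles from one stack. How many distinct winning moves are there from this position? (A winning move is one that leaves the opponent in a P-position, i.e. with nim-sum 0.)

1

Write each in binary and XOR column by column:
  1010  (10)
  0101  (5)
  0011  (3)
  ----
  1100  (12)
The overall nim-sum is X = 12. A stack of size p has a winning move iff p XOR X < p (reduce it to p XOR X).
  10: 10 XOR 12 = 6 < 10 — winning move (to 6).
  5: 5 XOR 12 = 9 ≥ 5 — no move.
  3: 3 XOR 12 = 15 ≥ 3 — no move.
That gives 1 winning move.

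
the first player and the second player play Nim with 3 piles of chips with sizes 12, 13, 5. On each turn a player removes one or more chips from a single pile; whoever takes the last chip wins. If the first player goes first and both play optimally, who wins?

the first player wins

Nim-sum: 12 ^ 13 ^ 5 = 4.
The nim-sum is 4 ≠ 0, so this is an N-position: the player to move can win; the first player has a winning move.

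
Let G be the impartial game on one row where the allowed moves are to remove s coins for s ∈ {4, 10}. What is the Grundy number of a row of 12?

1

Grundy values for subtraction set {4, 10}:
g(0) = mex{} = 0
g(1) = mex{} = 0
g(2) = mex{} = 0
g(3) = mex{} = 0
g(4) = mex{0} = 1
g(5) = mex{0} = 1
g(6) = mex{0} = 1
g(7) = mex{0} = 1
g(8) = mex{1} = 0
g(9) = mex{1} = 0
g(10) = mex{0,1} = 2
g(11) = mex{0,1} = 2
g(12) = mex{0} = 1
So g(12) = 1.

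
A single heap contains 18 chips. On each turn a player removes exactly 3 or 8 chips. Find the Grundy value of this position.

0

Grundy values for subtraction set {3, 8}:
k:     0  1  2  3  4  5  6  7  8  9 10 11 12 13 14 15 16 17 18
g(k):  0  0  0  1  1  1  0  0  2  1  1  0  0  0  1  1  1  0  0
So g(18) = 0.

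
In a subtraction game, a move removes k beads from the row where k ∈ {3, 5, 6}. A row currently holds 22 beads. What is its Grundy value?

Grundy values for subtraction set {3, 5, 6}:
k:     0  1  2  3  4  5  6  7  8  9 10 11 12 13 14 15 16 17 18 19 20 21 22
g(k):  0  0  0  1  1  1  2  2  2  0  0  0  1  1  1  2  2  2  0  0  0  1  1
So g(22) = 1.

1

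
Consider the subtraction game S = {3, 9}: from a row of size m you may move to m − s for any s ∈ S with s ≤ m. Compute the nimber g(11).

Build the Grundy sequence with g(k) = mex{g(k−s) : s ∈ {3, 9}, s ≤ k}:
g(0) = mex{} = 0
g(1) = mex{} = 0
g(2) = mex{} = 0
g(3) = mex{0} = 1
g(4) = mex{0} = 1
g(5) = mex{0} = 1
g(6) = mex{1} = 0
g(7) = mex{1} = 0
g(8) = mex{1} = 0
g(9) = mex{0} = 1
g(10) = mex{0} = 1
g(11) = mex{0} = 1
So g(11) = 1.

1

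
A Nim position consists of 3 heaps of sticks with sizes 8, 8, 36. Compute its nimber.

Nim-sum: 8 XOR 8 XOR 36 = 36.

36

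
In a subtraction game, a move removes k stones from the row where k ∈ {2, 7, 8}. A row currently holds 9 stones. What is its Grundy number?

Grundy values for subtraction set {2, 7, 8}:
k:     0  1  2  3  4  5  6  7  8  9
g(k):  0  0  1  1  0  0  1  1  2  2
So g(9) = 2.

2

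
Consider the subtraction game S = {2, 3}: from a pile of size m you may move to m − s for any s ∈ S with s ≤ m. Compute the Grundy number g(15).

Grundy values for subtraction set {2, 3}:
k:     0  1  2  3  4  5  6  7  8  9 10 11 12 13 14 15
g(k):  0  0  1  1  2  0  0  1  1  2  0  0  1  1  2  0
So g(15) = 0.

0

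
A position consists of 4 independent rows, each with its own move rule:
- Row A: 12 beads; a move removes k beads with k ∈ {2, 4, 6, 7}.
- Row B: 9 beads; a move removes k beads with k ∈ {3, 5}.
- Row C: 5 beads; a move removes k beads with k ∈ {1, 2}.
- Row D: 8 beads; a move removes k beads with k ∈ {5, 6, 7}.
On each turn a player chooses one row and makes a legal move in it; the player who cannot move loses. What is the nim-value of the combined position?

2

For row A, compute g(0), g(1), … with moves {2, 4, 6, 7}:
k:     0  1  2  3  4  5  6  7  8  9 10 11 12
g(k):  0  0  1  1  2  2  3  3  4  0  0  1  1
So g(12) = 1.
For row B, compute g(0), g(1), … with moves {3, 5}:
g(0) = mex{} = 0
g(1) = mex{} = 0
g(2) = mex{} = 0
g(3) = mex{0} = 1
g(4) = mex{0} = 1
g(5) = mex{0} = 1
g(6) = mex{0,1} = 2
g(7) = mex{0,1} = 2
g(8) = mex{1} = 0
g(9) = mex{1,2} = 0
So g(9) = 0.
Grundy values for row C (subtraction set {1, 2}):
g(0) = mex{} = 0
g(1) = mex{0} = 1
g(2) = mex{0,1} = 2
g(3) = mex{1,2} = 0
g(4) = mex{0,2} = 1
g(5) = mex{0,1} = 2
So g(5) = 2.
For row D, compute g(0), g(1), … with moves {5, 6, 7}:
g(0) = mex{} = 0
g(1) = mex{} = 0
g(2) = mex{} = 0
g(3) = mex{} = 0
g(4) = mex{} = 0
g(5) = mex{0} = 1
g(6) = mex{0} = 1
g(7) = mex{0} = 1
g(8) = mex{0} = 1
So g(8) = 1.
By the Sprague-Grundy theorem, the Grundy value of a sum of independent games is the XOR of the component values.
Combined value = 1 ⊕ 0 ⊕ 2 ⊕ 1 = 2.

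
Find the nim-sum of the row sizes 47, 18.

61

Compute the nim-sum pairwise:
47 XOR 18 = 61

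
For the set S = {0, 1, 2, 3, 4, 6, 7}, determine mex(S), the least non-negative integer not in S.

5

The values 0, 1, 2, 3, 4 are all present; 5 is the first non-negative integer missing from the set.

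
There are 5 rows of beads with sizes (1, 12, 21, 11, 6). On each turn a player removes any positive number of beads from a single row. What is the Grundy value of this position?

21

Nim-sum: 1 XOR 12 XOR 21 XOR 11 XOR 6 = 21.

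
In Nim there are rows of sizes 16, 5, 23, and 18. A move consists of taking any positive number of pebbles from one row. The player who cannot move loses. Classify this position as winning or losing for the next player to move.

Winning position

Nim-sum: 16 ⊕ 5 ⊕ 23 ⊕ 18 = 16.
The nim-sum is 16 ≠ 0, so this is an N-position: the player to move can win.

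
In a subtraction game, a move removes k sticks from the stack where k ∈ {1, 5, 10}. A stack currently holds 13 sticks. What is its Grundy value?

Build the Grundy sequence with g(k) = mex{g(k−s) : s ∈ {1, 5, 10}, s ≤ k}:
g(0) = mex{} = 0
g(1) = mex{0} = 1
g(2) = mex{1} = 0
g(3) = mex{0} = 1
g(4) = mex{1} = 0
g(5) = mex{0} = 1
g(6) = mex{1} = 0
g(7) = mex{0} = 1
g(8) = mex{1} = 0
g(9) = mex{0} = 1
g(10) = mex{0,1} = 2
g(11) = mex{0,1,2} = 3
g(12) = mex{0,1,3} = 2
g(13) = mex{0,1,2} = 3
So g(13) = 3.

3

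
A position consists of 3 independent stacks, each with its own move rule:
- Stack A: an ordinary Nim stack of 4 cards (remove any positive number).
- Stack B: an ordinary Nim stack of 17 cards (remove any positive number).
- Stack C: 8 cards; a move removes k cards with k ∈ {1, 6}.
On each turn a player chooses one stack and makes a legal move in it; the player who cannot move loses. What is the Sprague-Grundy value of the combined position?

20

Stack A is a plain Nim stack of size 4, so its Grundy value is 4.
Stack B is a plain Nim stack of size 17, so its Grundy value is 17.
Build the Grundy sequence for stack C with g(k) = mex{g(k−s) : s ∈ {1, 6}, s ≤ k}:
g(0) = mex{} = 0
g(1) = mex{0} = 1
g(2) = mex{1} = 0
g(3) = mex{0} = 1
g(4) = mex{1} = 0
g(5) = mex{0} = 1
g(6) = mex{0,1} = 2
g(7) = mex{1,2} = 0
g(8) = mex{0} = 1
So g(8) = 1.
By the Sprague-Grundy theorem, the Grundy value of a sum of independent games is the XOR of the component values.
Combined value = 4 XOR 17 XOR 1 = 20.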